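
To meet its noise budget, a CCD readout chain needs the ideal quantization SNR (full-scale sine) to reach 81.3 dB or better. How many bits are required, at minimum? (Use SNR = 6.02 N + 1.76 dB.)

N ≥ (81.3 − 1.76)/6.02 = 13.213 → N_min = 14.

14 bits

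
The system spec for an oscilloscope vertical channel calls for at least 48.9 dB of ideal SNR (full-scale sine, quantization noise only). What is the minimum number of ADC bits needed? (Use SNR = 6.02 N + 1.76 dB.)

8 bits

Solving 6.02 N ≥ 48.9 − 1.76: N ≥ 7.831. Round up → N = 8.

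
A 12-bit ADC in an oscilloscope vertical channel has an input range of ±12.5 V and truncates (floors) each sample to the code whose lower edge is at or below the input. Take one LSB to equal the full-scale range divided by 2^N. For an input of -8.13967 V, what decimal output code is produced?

714

Span: 12.5 V − (-12.5 V) = 25 V. LSB = 25 V / 2^12 ≈ 6.104 mV.
(V_in − V_min) × 2^12/range = (-8.13967 − (-12.5)) × 4096/25 = 714.396.
Floor → code = 714.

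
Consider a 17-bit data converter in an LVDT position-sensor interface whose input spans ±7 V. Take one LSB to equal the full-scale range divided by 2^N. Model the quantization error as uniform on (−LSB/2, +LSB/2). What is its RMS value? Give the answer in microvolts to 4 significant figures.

30.83 µV

The full-scale span is 7 − (-7) = 14 V.
Step size = 14/131072 V = 106.812 µV.
RMS of a uniform error over width LSB is LSB/√12 = 30.83 µV.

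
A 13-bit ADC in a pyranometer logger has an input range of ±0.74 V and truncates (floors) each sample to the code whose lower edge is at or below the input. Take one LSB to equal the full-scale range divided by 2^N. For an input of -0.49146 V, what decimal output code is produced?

Full-scale range = 0.74 V − (-0.74 V) = 1.48 V. LSB = 1.48 V / 2^13 ≈ 180.7 µV.
V_in − V_min = -0.49146 − (-0.74) = 0.24854 V.
Divide by LSB: 0.24854 × 8192/1.48 = 1375.7025.
Truncating gives code 1375.

1375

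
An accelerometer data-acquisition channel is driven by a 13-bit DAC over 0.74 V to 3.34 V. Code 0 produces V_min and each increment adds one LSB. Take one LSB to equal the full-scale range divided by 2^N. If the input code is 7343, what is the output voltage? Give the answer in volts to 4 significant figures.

Full-scale range = 3.34 V − (0.74 V) = 2.6 V. LSB = 2.6 V / 2^13.
V_out = 0.74 + 7343 × (2.6/8192) V
      = 0.74 V + 2.33054 V = 3.07054 V.

3.071 V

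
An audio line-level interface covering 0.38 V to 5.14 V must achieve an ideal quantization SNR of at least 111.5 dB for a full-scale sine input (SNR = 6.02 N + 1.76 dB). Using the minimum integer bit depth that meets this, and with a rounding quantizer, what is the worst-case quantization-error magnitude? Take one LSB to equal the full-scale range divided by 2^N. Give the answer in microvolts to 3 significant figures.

Range = 5.14 − (0.38) = 4.76 V.
N ≥ (111.5 − 1.76)/6.02 = 18.229 → N_min = 19.
Step size = 4.76/524288 V = 9.0790 µV.
Half an LSB is 4.54 µV.

4.54 µV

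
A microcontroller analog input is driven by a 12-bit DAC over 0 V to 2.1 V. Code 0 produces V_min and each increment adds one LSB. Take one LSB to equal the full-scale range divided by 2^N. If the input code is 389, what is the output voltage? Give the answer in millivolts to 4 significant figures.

199.4 mV

Span = 2.1 V. LSB = 2.1 V / 2^12.
Output = V_min + (389/4096) × range = 0 + 0.0949707 × 2.1 V
      = 0 + 0.199438 = 0.199438 V.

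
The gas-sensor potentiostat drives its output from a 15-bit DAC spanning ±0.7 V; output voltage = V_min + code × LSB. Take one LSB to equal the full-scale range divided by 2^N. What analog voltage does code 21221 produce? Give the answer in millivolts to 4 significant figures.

206.7 mV

The full-scale span is 0.7 − (-0.7) = 1.4 V. LSB = 1.4 V / 2^15.
Output = V_min + (21221/32768) × range = -0.7 + 0.647614 × 1.4 V
      = -0.7 + 0.906659 = 0.206659 V.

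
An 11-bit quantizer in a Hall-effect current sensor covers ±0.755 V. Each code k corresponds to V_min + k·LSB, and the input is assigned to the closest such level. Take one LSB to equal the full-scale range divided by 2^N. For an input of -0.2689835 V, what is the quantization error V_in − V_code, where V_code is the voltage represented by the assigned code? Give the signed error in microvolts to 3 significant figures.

+133 µV

Range = 0.755 − (-0.755) = 1.51 V. LSB = 1.51 V / 2^11 ≈ 0.7373 mV.
(-0.2689835 − (-0.755)) / LSB = 0.4860165 × 2048/1.51 = 659.1800. Nearest integer: k = 659.
V_code = -0.755 + (659/2048) × 1.51 = -0.2691162109 V.
e = -0.2689835 − (-0.2691162109) = +133 µV.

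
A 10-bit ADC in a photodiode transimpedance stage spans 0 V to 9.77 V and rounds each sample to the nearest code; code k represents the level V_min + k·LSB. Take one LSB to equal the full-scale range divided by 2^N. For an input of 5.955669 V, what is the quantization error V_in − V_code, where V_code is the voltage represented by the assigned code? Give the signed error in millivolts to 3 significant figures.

Span = 9.77 V. LSB = 9.77 V / 2^10 ≈ 9.541 mV.
(5.955669 − (0)) / LSB = 5.955669 × 1024/9.77 = 624.2175. Nearest integer: k = 624.
Reconstructed level: 0 + 624 × 9.77/1024 V = 5.953593750 V.
Error = V_in − V_code = 5.955669 − (5.953593750) = +2.08 mV.

+2.08 mV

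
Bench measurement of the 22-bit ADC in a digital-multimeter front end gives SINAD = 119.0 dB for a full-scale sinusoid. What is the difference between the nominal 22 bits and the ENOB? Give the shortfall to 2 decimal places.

2.52 bits

N_eff = (119.0 − 1.76)/6.02 = 19.4751 bits.
Shortfall = 22 − 19.4751 = 2.5249 bits.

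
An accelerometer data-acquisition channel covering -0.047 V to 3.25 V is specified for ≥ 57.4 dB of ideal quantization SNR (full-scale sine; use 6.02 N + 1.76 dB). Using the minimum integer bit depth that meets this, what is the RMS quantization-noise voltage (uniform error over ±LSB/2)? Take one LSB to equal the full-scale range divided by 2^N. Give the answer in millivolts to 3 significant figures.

0.929 mV

Full-scale range = 3.25 V − (-0.047 V) = 3.297 V.
N ≥ (57.4 − 1.76)/6.02 = 9.243 → N_min = 10.
LSB = 3.297 V ÷ 2^10 = 3.297/1024 V = 3.2197 mV.
σ_q = LSB/√12 = 3.2197 mV/3.4641 = 0.929 mV.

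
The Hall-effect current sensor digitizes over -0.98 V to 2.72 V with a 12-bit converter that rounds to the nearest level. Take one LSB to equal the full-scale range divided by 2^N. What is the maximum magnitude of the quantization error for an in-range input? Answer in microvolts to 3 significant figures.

452 µV

Range = 2.72 − (-0.98) = 3.7 V.
LSB = 3.7 V ÷ 2^12 = 3.7/4096 V = 0.90332 mV.
Worst-case error for round-to-nearest is half an LSB: 452 µV.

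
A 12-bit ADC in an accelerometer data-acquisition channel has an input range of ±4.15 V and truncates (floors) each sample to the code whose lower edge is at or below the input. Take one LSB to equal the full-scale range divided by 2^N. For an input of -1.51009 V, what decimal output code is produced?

Span: 4.15 V − (-4.15 V) = 8.3 V. LSB = 8.3 V / 2^12 ≈ 2.026 mV.
(V_in − V_min) × 2^12/range = (-1.51009 − (-4.15)) × 4096/8.3 = 1302.780.
Floor → code = 1302.

1302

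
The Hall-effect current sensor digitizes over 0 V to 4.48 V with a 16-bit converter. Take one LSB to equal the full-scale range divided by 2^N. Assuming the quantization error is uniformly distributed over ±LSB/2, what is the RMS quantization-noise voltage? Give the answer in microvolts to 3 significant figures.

19.7 µV

Span = 4.48 V.
One LSB is 4.48 V / 65536 = 68.359 µV.
For a uniform distribution on [−LSB/2, +LSB/2], V_rms = LSB/√12 = 68.359 µV/3.4641 = 19.7 µV.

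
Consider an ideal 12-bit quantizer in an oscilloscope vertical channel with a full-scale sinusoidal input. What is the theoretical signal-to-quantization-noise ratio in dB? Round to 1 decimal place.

74.0 dB

SNR = 6.02·12 + 1.76 = 74.00 dB.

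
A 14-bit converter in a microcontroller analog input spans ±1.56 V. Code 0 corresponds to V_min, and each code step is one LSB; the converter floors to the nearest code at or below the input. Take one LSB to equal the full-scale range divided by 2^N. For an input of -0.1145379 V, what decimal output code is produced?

7590

The full-scale span is 1.56 − (-1.56) = 3.12 V. LSB = 3.12 V / 2^14 ≈ 190.4 µV.
V_in − V_min = -0.1145379 − (-1.56) = 1.4454621 V.
Divide by LSB: 1.4454621 × 16384/3.12 = 7590.5292.
Truncating gives code 7590.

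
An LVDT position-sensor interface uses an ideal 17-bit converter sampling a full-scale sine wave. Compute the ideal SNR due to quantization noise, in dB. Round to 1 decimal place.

Ideal quantization SNR: 6.02 × 17 + 1.76 dB = 104.1 dB.

104.1 dB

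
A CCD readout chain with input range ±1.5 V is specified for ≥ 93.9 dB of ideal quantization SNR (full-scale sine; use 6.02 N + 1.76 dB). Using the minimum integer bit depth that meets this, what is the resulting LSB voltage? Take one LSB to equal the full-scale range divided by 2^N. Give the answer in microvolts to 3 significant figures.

Range = 1.5 − (-1.5) = 3 V.
Solving 6.02 N ≥ 93.9 − 1.76: N ≥ 15.306. Round up → N = 16.
LSB = 3 V / 2^16 = 45.8 µV.

45.8 µV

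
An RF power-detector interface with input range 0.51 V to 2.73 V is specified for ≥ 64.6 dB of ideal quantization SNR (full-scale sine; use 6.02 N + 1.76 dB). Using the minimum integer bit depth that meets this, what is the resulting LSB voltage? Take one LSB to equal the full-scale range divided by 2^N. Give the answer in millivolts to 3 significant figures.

The full-scale span is 2.73 − (0.51) = 2.22 V.
Solving 6.02 N ≥ 64.6 − 1.76: N ≥ 10.439. Round up → N = 11.
LSB = 2.22 V ÷ 2^11 = 2.22/2048 V = 1.08 mV.

1.08 mV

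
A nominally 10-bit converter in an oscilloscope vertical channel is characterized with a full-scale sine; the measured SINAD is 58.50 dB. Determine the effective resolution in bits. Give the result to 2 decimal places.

Inverting SNR = 6.02 N + 1.76: N_eff = (58.50 − 1.76)/6.02 = 9.4252.

9.43 bits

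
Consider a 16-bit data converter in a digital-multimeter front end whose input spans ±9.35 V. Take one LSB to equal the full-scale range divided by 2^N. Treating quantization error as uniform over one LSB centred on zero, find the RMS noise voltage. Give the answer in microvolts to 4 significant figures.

Full-scale range = 9.35 V − (-9.35 V) = 18.7 V.
LSB = 18.7 V / 2^16 = 285.339 µV.
σ_q = LSB/√12 = 285.339 µV/3.4641 = 82.37 µV.

82.37 µV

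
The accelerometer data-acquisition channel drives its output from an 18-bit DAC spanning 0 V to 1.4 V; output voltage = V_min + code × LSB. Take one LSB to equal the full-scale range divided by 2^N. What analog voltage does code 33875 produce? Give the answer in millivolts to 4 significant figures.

180.9 mV

Span = 1.4 V. LSB = 1.4 V / 2^18.
Output = V_min + (33875/262144) × range = 0 + 0.129223 × 1.4 V
      = 0 V + 0.180912 V = 0.180912 V.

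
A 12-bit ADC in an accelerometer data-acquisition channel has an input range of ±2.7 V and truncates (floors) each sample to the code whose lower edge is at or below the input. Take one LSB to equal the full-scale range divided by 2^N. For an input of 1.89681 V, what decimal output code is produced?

3486

Span: 2.7 V − (-2.7 V) = 5.4 V. LSB = 5.4 V / 2^12 ≈ 1.318 mV.
code = ⌊(V_in − V_min)/LSB⌋ = ⌊(V_in − V_min) × 2^12 / range⌋
     = ⌊(1.89681 − (-2.7)) × 4096 / 5.4⌋ = ⌊4.59681 × 4096/5.4⌋
     = ⌊3486.766⌋ = 3486.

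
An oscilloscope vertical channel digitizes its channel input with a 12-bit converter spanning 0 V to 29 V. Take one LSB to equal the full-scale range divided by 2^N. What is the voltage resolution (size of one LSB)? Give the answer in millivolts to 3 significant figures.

Range is 29 V.
There are 2^12 = 4096 steps.
Step size = 29/4096 V = 7.08 mV.

7.08 mV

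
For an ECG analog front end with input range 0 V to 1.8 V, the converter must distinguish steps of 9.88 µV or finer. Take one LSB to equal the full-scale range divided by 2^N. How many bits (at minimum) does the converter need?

Range is 1.8 V.
Required number of levels: 1.8/9.88 µV = 182190; smallest N with 2^N ≥ that is 18.

18 bits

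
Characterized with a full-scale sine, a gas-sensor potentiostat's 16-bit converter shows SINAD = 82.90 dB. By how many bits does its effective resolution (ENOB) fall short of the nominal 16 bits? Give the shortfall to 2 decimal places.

2.52 bits

N_eff = (82.90 − 1.76)/6.02 = 13.4784 bits.
16 − 13.4784 = 2.52 bits below nominal.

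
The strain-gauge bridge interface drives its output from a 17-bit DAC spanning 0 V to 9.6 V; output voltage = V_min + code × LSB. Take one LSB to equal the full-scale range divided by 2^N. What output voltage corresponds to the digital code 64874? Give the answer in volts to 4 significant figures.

4.752 V

Full-scale range = 9.6 V. LSB = 9.6 V / 2^17.
V_out = 0 + 64874 × (9.6/131072) V
      = 0 V + 4.75151 V = 4.75151 V.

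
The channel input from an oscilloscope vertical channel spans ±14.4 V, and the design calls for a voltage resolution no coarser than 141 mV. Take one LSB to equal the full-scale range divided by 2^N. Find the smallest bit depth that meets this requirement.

8 bits

Span: 14.4 V − (-14.4 V) = 28.8 V.
Need 2^N ≥ 28.8 V / 141 mV = 204.3 → N_min = 8.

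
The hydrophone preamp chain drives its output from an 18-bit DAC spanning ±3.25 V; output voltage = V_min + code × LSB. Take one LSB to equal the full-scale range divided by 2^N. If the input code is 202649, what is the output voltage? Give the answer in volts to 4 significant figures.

1.775 V

The full-scale span is 3.25 − (-3.25) = 6.5 V. LSB = 6.5 V / 2^18.
Output = V_min + (202649/262144) × range = -3.25 + 0.773045 × 6.5 V
      = -3.25 + 5.02479 = 1.77479 V.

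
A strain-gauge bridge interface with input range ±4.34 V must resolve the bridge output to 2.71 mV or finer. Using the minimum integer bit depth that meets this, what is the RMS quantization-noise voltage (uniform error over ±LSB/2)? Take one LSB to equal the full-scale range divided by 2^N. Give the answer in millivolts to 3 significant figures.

Span: 4.34 V − (-4.34 V) = 8.68 V.
Need 2^N ≥ 8.68 V / 2.71 mV = 3203 → N_min = 12.
LSB = 8.68 V / 2^12 = 2.1191 mV.
σ_q = LSB/√12 = 2.1191 mV/3.4641 = 0.612 mV.

0.612 mV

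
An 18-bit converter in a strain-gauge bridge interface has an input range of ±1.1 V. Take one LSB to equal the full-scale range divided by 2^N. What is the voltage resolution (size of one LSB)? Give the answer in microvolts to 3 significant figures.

Span: 1.1 V − (-1.1 V) = 2.2 V.
There are 2^18 = 262144 steps.
One LSB is 2.2 V / 262144 = 8.39 µV.

8.39 µV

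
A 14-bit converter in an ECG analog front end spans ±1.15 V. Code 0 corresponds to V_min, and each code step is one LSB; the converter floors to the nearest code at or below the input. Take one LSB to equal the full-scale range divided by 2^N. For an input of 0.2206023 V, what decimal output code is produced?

Range = 1.15 − (-1.15) = 2.3 V. LSB = 2.3 V / 2^14 ≈ 140.4 µV.
(V_in − V_min) × 2^14/range = (0.2206023 − (-1.15)) × 16384/2.3 = 9763.456.
Floor → code = 9763.

9763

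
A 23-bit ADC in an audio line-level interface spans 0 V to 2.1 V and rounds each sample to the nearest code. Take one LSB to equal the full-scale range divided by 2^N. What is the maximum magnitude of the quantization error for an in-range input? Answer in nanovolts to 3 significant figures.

125 nV

Span = 2.1 V.
One LSB is 2.1 V / 8388608 = 250.34 nV.
A rounding quantizer has |error| ≤ LSB/2 = 125 nV.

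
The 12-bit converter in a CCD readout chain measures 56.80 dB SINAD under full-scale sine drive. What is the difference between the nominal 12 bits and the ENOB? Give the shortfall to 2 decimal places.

2.86 bits

N_eff = (56.80 − 1.76)/6.02 = 9.1429 bits.
Lost resolution: 12 − 9.1429 = 2.8571 bits.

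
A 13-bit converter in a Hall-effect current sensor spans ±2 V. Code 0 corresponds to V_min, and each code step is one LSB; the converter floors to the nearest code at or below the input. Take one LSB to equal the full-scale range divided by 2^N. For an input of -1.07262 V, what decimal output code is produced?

Full-scale range = 2 V − (-2 V) = 4 V. LSB = 4 V / 2^13 ≈ 488.3 µV.
(V_in − V_min) × 2^13/range = (-1.07262 − (-2)) × 8192/4 = 1899.274.
Floor → code = 1899.

1899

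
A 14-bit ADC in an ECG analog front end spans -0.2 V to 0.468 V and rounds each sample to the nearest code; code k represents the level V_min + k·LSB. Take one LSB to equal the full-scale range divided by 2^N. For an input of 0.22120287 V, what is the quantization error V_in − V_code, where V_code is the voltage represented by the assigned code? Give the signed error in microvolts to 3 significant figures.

Full-scale range = 0.468 V − (-0.2 V) = 0.668 V. LSB = 0.668 V / 2^14 ≈ 40.77 µV.
Position in LSBs: (0.22120287 − (-0.2)) × 16384/0.668 = 10330.8201; rounding gives k = 10331.
V_code = V_min + k × range/2^14 = -0.2 + 10331 × 0.668/16384 = 0.22121020508 V.
Error = V_in − V_code = 0.22120287 − (0.22121020508) = −7.34 µV.

−7.34 µV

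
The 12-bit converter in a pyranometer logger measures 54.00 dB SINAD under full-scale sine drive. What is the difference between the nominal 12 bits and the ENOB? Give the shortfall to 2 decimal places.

3.32 bits

ENOB = (SINAD − 1.76)/6.02 = (54.00 − 1.76)/6.02 = 8.6777 bits.
Lost resolution: 12 − 8.6777 = 3.3223 bits.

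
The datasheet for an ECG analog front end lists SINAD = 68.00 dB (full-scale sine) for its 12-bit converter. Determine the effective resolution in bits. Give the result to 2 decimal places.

11.00 bits

(68.00 − 1.76) / 6.02 = 66.24/6.02 = 11.0033 effective bits.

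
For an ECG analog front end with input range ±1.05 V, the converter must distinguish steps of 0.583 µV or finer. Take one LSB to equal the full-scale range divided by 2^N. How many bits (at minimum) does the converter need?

Full-scale range = 1.05 V − (-1.05 V) = 2.1 V.
Levels needed ≥ 2.1/0.583 µV = 3.602e6. 2^22 = 4194304 suffices, so N_min = 22.

22 bits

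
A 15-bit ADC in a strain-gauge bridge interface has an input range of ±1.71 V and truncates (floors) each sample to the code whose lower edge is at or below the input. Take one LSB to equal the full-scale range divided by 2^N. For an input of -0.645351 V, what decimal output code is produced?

10200

Full-scale range = 1.71 V − (-1.71 V) = 3.42 V. LSB = 3.42 V / 2^15 ≈ 104.4 µV.
code = ⌊(V_in − V_min)/LSB⌋ = ⌊(V_in − V_min) × 2^15 / range⌋
     = ⌊(-0.645351 − (-1.71)) × 32768 / 3.42⌋ = ⌊1.064649 × 32768/3.42⌋
     = ⌊10200.707⌋ = 10200.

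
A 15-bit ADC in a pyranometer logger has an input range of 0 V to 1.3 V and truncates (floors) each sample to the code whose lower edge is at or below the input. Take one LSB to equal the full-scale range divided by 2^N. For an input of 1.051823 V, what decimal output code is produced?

Range is 1.3 V. LSB = 1.3 V / 2^15 ≈ 39.67 µV.
V_in − V_min = 1.051823 − (0) = 1.051823 V.
Divide by LSB: 1.051823 × 32768/1.3 = 26512.4124.
Truncating gives code 26512.

26512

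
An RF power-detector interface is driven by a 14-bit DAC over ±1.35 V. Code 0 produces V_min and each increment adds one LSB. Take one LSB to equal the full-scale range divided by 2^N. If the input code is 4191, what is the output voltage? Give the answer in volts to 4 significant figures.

Range = 1.35 − (-1.35) = 2.7 V. LSB = 2.7 V / 2^14.
Output = V_min + (4191/16384) × range = -1.35 + 0.255798 × 2.7 V
      = -1.35 + 0.690656 = -0.659344 V.

-0.6593 V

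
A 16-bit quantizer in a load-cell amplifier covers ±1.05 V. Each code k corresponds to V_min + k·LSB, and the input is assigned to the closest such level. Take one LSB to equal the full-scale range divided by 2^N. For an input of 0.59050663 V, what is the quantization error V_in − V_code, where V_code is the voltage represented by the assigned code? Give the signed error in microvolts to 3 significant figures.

+9.80 µV

Span: 1.05 V − (-1.05 V) = 2.1 V. LSB = 2.1 V / 2^16 ≈ 32.04 µV.
(0.59050663 − (-1.05)) / LSB = 1.64050663 × 65536/2.1 = 51196.3060. Nearest integer: k = 51196.
Reconstructed level: -1.05 + 51196 × 2.1/65536 V = 0.59049682617 V.
V_in − V_code = 0.59050663 − (0.59049682617) = +9.80 µV.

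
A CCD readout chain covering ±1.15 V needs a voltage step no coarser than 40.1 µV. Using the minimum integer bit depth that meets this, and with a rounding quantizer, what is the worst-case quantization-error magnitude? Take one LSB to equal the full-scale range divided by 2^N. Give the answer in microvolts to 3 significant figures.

The full-scale span is 1.15 − (-1.15) = 2.3 V.
Levels needed ≥ 2.3/40.1 µV = 57360. 2^16 = 65536 suffices, so N_min = 16.
Step size = 2.3/65536 V = 35.095 µV.
Half an LSB is 17.5 µV.

17.5 µV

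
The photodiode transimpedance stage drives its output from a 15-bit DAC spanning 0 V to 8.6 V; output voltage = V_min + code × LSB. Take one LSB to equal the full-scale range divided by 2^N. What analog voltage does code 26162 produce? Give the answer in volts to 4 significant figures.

6.866 V

Range is 8.6 V. LSB = 8.6 V / 2^15.
V_out = 0 + 26162 × (8.6/32768) V
      = 0 + 6.86625 = 6.86625 V.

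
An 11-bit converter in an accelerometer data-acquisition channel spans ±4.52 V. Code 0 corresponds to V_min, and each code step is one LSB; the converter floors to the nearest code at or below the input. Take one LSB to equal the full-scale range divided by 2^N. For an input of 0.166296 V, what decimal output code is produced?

1061

The full-scale span is 4.52 − (-4.52) = 9.04 V. LSB = 9.04 V / 2^11 ≈ 4.414 mV.
(V_in − V_min) × 2^11/range = (0.166296 − (-4.52)) × 2048/9.04 = 1061.674.
Floor → code = 1061.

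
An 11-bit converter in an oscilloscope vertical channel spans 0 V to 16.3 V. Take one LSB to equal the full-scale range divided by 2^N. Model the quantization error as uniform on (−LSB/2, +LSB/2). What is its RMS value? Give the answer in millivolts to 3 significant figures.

2.30 mV

Span = 16.3 V.
LSB = 16.3 V ÷ 2^11 = 16.3/2048 V = 7.9590 mV.
V_rms = LSB/√12 = 7.9590 mV / √12 = 2.30 mV.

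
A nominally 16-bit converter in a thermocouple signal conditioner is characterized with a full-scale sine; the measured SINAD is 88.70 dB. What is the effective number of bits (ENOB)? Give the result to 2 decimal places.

14.44 bits

ENOB = (88.70 − 1.76)/6.02 = 14.4419 bits.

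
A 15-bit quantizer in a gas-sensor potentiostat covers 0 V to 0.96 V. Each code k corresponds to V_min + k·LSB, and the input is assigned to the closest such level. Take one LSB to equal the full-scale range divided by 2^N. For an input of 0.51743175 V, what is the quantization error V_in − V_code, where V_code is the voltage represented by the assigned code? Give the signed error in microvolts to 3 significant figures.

Span = 0.96 V. LSB = 0.96 V / 2^15 ≈ 29.30 µV.
Position in LSBs: (0.51743175 − (0)) × 32768/0.96 = 17661.6704; rounding gives k = 17662.
V_code = 0 + (17662/32768) × 0.96 = 0.51744140625 V.
V_in − V_code = 0.51743175 − (0.51744140625) = −9.66 µV.

−9.66 µV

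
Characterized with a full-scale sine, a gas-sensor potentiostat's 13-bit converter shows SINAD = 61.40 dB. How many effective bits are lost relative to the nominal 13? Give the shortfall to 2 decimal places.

ENOB = (SINAD − 1.76)/6.02 = (61.40 − 1.76)/6.02 = 9.9070 bits.
13 − 9.9070 = 3.09 bits below nominal.

3.09 bits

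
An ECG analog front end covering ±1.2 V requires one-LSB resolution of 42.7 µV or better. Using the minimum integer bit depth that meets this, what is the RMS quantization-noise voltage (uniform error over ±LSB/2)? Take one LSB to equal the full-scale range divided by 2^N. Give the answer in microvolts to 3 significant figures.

Full-scale range = 1.2 V − (-1.2 V) = 2.4 V.
Levels needed ≥ 2.4/42.7 µV = 56210. 2^16 = 65536 suffices, so N_min = 16.
Step size = 2.4/65536 V = 36.621 µV.
σ_q = LSB/√12 = 36.621 µV/3.4641 = 10.6 µV.

10.6 µV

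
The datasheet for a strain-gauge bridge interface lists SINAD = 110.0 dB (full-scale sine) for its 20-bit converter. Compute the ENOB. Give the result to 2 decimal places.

ENOB = (110.0 − 1.76)/6.02 = 17.9801 bits.

17.98 bits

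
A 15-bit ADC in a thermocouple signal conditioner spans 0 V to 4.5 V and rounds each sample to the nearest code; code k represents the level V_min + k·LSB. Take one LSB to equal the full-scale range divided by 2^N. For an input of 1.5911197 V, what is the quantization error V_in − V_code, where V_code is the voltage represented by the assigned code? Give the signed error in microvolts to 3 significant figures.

+24.7 µV

Full-scale range = 4.5 V. LSB = 4.5 V / 2^15 ≈ 137.3 µV.
(V_in − V_min)/LSB = (1.5911197 − (0)) × 32768/4.5 = 11586.1801 → nearest code k = 11586.
V_code = 0 + (11586/32768) × 4.5 = 1.5910949707 V.
e = 1.5911197 − (1.5910949707) = +24.7 µV.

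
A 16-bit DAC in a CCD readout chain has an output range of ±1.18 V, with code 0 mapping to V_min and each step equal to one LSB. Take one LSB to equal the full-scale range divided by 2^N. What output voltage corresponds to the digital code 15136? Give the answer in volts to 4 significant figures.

Full-scale range = 1.18 V − (-1.18 V) = 2.36 V. LSB = 2.36 V / 2^16.
V_out = V_min + code × LSB = -1.18 V + 15136 × 2.36 V / 65536
      = -1.18 + 0.545059 = -0.634941 V.

-0.6349 V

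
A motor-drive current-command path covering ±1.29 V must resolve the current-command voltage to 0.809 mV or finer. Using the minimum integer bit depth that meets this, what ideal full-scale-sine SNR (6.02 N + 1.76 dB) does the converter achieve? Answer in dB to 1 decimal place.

74.0 dB

Span: 1.29 V − (-1.29 V) = 2.58 V.
2.58 V / 0.809 mV = 3189. Since 2^11 = 2048 and 2^12 = 4096, N = 12.
Ideal SNR at N = 12: 6.02·12 + 1.76 = 74.0 dB.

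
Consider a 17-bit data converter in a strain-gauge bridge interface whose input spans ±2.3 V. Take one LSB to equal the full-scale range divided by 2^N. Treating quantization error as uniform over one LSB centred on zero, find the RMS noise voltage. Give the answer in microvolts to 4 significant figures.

10.13 µV

The full-scale span is 2.3 − (-2.3) = 4.6 V.
LSB = 4.6 V ÷ 2^17 = 4.6/131072 V = 35.0952 µV.
σ_q = LSB/√12 = 35.0952 µV/3.4641 = 10.13 µV.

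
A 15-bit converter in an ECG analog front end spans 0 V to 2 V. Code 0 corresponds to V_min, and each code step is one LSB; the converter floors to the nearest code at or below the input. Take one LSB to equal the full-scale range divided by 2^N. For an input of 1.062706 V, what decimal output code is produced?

17411

Full-scale range = 2 V. LSB = 2 V / 2^15 ≈ 61.04 µV.
code = ⌊(V_in − V_min)/LSB⌋ = ⌊(V_in − V_min) × 2^15 / range⌋
     = ⌊(1.062706 − (0)) × 32768 / 2⌋ = ⌊1.062706 × 32768/2⌋
     = ⌊17411.375⌋ = 17411.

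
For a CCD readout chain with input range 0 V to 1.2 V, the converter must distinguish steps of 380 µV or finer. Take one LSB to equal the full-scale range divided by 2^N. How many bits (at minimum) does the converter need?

12 bits

Span = 1.2 V.
Required number of levels: 1.2/380 µV = 3157.9; smallest N with 2^N ≥ that is 12.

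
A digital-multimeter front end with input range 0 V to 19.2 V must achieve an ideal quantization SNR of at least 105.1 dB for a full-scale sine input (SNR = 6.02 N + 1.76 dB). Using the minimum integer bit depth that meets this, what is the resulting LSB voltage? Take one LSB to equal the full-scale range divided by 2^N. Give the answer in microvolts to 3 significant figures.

Full-scale range = 19.2 V.
6.02 N + 1.76 ≥ 105.1 gives N ≥ 17.166, so the minimum integer is 18.
LSB = 19.2 V ÷ 2^18 = 19.2/262144 V = 73.2 µV.

73.2 µV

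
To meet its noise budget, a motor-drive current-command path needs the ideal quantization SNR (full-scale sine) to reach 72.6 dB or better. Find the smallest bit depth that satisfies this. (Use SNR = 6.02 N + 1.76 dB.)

Solving 6.02 N ≥ 72.6 − 1.76: N ≥ 11.767. Round up → N = 12.

12 bits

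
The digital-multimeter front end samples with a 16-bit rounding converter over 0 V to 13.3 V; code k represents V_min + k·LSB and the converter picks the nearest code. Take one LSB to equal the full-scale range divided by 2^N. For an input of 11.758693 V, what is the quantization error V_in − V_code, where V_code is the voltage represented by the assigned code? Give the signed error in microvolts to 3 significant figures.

Span = 13.3 V. LSB = 13.3 V / 2^16 ≈ 202.9 µV.
(V_in − V_min)/LSB = (11.758693 − (0)) × 65536/13.3 = 57941.1808 → nearest code k = 57941.
Reconstructed level: 0 + 57941 × 13.3/65536 V = 11.758656311 V.
Error = V_in − V_code = 11.758693 − (11.758656311) = +36.7 µV.

+36.7 µV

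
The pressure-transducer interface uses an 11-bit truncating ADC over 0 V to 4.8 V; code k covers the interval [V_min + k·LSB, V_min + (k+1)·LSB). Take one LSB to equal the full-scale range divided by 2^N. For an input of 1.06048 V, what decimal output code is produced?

452

Full-scale range = 4.8 V. LSB = 4.8 V / 2^11 ≈ 2.344 mV.
(V_in − V_min) × 2^11/range = (1.06048 − (0)) × 2048/4.8 = 452.471.
Floor → code = 452.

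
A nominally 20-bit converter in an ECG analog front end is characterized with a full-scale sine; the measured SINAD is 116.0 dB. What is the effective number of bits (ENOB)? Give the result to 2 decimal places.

18.98 bits

ENOB = (116.0 − 1.76)/6.02 = 18.9767 bits.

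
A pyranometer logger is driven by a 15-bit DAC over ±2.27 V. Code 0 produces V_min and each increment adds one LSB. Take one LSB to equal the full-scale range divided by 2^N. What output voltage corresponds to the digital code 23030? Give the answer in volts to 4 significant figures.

0.9208 V

Full-scale range = 2.27 V − (-2.27 V) = 4.54 V. LSB = 4.54 V / 2^15.
Output = V_min + (23030/32768) × range = -2.27 + 0.702820 × 4.54 V
      = -2.27 V + 3.19080 V = 0.920802 V.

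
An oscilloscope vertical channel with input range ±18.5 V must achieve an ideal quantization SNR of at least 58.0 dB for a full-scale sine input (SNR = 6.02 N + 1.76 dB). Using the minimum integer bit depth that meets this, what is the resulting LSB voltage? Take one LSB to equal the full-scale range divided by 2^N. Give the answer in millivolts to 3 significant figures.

Full-scale range = 18.5 V − (-18.5 V) = 37 V.
Required N = ⌈(58.0 − 1.76)/6.02⌉ = ⌈9.342⌉ = 10.
LSB = 37 V ÷ 2^10 = 37/1024 V = 36.1 mV.

36.1 mV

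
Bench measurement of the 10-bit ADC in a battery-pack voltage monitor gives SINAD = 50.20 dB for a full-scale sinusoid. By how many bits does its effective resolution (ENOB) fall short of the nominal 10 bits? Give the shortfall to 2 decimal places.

ENOB = (SINAD − 1.76)/6.02 = (50.20 − 1.76)/6.02 = 8.0465 bits.
10 − 8.0465 = 1.95 bits below nominal.

1.95 bits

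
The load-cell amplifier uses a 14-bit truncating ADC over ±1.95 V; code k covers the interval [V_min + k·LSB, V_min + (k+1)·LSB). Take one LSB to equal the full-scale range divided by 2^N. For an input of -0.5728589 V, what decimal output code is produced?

5785

Full-scale range = 1.95 V − (-1.95 V) = 3.9 V. LSB = 3.9 V / 2^14 ≈ 238.0 µV.
V_in − V_min = -0.5728589 − (-1.95) = 1.3771411 V.
Divide by LSB: 1.3771411 × 16384/3.9 = 5785.4051.
Truncating gives code 5785.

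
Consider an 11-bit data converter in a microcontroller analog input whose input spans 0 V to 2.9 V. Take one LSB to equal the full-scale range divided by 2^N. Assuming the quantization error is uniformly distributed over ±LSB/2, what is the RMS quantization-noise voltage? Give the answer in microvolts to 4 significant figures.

408.8 µV

V_FS = 2.9 V.
LSB = 2.9 V ÷ 2^11 = 2.9/2048 V = 1.41602 mV.
σ_q = LSB/√12 = 1.41602 mV/3.4641 = 408.8 µV.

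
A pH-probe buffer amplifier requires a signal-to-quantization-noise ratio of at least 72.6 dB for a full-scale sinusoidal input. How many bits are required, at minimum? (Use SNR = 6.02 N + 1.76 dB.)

6.02 N + 1.76 ≥ 72.6 gives N ≥ 11.767, so the minimum integer is 12.

12 bits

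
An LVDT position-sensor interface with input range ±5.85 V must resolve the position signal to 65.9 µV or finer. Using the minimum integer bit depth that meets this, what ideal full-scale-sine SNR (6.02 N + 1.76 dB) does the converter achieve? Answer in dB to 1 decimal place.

110.1 dB

Full-scale range = 5.85 V − (-5.85 V) = 11.7 V.
Levels needed ≥ 11.7/65.9 µV = 177500. 2^18 = 262144 suffices, so N_min = 18.
SNR = 6.02 × 18 + 1.76 = 110.12 dB.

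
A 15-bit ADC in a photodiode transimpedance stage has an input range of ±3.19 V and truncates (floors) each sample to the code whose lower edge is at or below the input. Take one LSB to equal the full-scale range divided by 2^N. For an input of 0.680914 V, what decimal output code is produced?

19881

Range = 3.19 − (-3.19) = 6.38 V. LSB = 6.38 V / 2^15 ≈ 194.7 µV.
V_in − V_min = 0.680914 − (-3.19) = 3.870914 V.
Divide by LSB: 3.870914 × 32768/6.38 = 19881.2085.
Truncating gives code 19881.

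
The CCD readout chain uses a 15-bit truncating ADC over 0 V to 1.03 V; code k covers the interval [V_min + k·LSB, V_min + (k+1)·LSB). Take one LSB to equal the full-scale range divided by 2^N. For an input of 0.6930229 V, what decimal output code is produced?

22047

Full-scale range = 1.03 V. LSB = 1.03 V / 2^15 ≈ 31.43 µV.
code = ⌊(V_in − V_min)/LSB⌋ = ⌊(V_in − V_min) × 2^15 / range⌋
     = ⌊(0.6930229 − (0)) × 32768 / 1.03⌋ = ⌊0.6930229 × 32768/1.03⌋
     = ⌊22047.548⌋ = 22047.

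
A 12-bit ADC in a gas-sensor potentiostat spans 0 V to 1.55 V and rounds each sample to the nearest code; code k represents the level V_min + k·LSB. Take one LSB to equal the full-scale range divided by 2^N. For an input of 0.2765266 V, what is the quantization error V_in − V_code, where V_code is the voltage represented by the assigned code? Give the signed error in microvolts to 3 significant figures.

−96.9 µV

V_FS = 1.55 V. LSB = 1.55 V / 2^12 ≈ 378.4 µV.
(0.2765266 − (0)) / LSB = 0.2765266 × 4096/1.55 = 730.7438. Nearest integer: k = 731.
V_code = V_min + k × range/2^12 = 0 + 731 × 1.55/4096 = 0.2766235352 V.
V_in − V_code = 0.2765266 − (0.2766235352) = −96.9 µV.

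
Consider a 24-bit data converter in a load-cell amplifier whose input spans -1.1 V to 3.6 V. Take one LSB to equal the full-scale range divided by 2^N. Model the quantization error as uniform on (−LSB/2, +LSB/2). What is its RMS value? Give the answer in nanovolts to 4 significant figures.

80.87 nV

The full-scale span is 3.6 − (-1.1) = 4.7 V.
LSB = 4.7 V ÷ 2^24 = 4.7/16777216 V = 280.142 nV.
For a uniform distribution on [−LSB/2, +LSB/2], V_rms = LSB/√12 = 280.142 nV/3.4641 = 80.87 nV.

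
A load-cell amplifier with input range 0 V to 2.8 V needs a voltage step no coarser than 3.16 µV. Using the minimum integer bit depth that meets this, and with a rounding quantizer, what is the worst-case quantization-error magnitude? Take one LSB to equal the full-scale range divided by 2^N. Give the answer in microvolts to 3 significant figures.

1.34 µV

Span = 2.8 V.
Required number of levels: 2.8/3.16 µV = 886080; smallest N with 2^N ≥ that is 20.
Step size = 2.8/1048576 V = 2.6703 µV.
Half an LSB is 1.34 µV.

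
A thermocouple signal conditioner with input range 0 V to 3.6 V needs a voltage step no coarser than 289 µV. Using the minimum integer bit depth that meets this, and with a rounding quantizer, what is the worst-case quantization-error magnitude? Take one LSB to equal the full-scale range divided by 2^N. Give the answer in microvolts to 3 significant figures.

110 µV

Span = 3.6 V.
Need 2^N ≥ 3.6 V / 289 µV = 12460 → N_min = 14.
LSB = 3.6 V ÷ 2^14 = 3.6/16384 V = 219.73 µV.
Max error for round-to-nearest is LSB/2 = 110 µV.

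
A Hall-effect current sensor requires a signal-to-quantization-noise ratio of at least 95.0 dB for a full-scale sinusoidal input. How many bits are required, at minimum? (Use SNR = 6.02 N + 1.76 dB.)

Solving 6.02 N ≥ 95.0 − 1.76: N ≥ 15.488. Round up → N = 16.

16 bits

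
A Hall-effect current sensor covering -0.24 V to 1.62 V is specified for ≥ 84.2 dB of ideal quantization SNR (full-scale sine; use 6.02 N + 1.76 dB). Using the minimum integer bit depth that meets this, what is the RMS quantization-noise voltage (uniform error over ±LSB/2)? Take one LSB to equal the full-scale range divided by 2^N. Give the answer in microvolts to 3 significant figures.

The full-scale span is 1.62 − (-0.24) = 1.86 V.
Required N = ⌈(84.2 − 1.76)/6.02⌉ = ⌈13.694⌉ = 14.
LSB = 1.86 V ÷ 2^14 = 1.86/16384 V = 113.53 µV.
RMS noise = LSB/√12 = 32.8 µV.

32.8 µV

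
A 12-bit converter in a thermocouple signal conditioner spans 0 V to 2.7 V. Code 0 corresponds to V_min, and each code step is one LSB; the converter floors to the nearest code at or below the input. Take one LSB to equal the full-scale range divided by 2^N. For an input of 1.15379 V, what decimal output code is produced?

V_FS = 2.7 V. LSB = 2.7 V / 2^12 ≈ 0.6592 mV.
code = ⌊(V_in − V_min)/LSB⌋ = ⌊(V_in − V_min) × 2^12 / range⌋
     = ⌊(1.15379 − (0)) × 4096 / 2.7⌋ = ⌊1.15379 × 4096/2.7⌋
     = ⌊1750.342⌋ = 1750.

1750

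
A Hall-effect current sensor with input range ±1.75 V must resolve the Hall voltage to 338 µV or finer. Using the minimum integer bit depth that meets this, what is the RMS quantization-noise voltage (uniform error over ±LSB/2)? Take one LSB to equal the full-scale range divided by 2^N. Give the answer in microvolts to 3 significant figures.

Span: 1.75 V − (-1.75 V) = 3.5 V.
Required number of levels: 3.5/338 µV = 10355; smallest N with 2^N ≥ that is 14.
LSB = 3.5 V ÷ 2^14 = 3.5/16384 V = 213.62 µV.
σ_q = LSB/√12 = 213.62 µV/3.4641 = 61.7 µV.

61.7 µV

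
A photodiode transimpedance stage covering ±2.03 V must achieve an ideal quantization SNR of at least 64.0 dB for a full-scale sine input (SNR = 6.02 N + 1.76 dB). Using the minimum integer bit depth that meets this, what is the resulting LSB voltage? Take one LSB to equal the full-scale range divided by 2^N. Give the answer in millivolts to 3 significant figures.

The full-scale span is 2.03 − (-2.03) = 4.06 V.
6.02 N + 1.76 ≥ 64.0 gives N ≥ 10.339, so the minimum integer is 11.
Step size = 4.06/2048 V = 1.98 mV.

1.98 mV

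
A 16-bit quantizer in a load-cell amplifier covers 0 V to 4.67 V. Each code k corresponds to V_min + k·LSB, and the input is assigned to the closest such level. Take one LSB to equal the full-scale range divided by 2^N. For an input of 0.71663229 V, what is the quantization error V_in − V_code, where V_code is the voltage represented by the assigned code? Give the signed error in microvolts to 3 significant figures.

V_FS = 4.67 V. LSB = 4.67 V / 2^16 ≈ 71.26 µV.
(V_in − V_min)/LSB = (0.71663229 − (0)) × 65536/4.67 = 10056.7910 → nearest code k = 10057.
V_code = V_min + k × range/2^16 = 0 + 10057 × 4.67/65536 = 0.71664718628 V.
V_in − V_code = 0.71663229 − (0.71664718628) = −14.9 µV.

−14.9 µV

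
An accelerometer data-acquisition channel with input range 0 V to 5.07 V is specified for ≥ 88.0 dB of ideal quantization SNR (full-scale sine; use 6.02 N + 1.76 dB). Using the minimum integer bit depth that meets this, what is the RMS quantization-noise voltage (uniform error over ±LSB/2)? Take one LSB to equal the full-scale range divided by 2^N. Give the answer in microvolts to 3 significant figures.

44.7 µV

Full-scale range = 5.07 V.
Required N = ⌈(88.0 − 1.76)/6.02⌉ = ⌈14.326⌉ = 15.
LSB = 5.07 V ÷ 2^15 = 5.07/32768 V = 154.72 µV.
V_rms = LSB/√12 = 44.7 µV.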